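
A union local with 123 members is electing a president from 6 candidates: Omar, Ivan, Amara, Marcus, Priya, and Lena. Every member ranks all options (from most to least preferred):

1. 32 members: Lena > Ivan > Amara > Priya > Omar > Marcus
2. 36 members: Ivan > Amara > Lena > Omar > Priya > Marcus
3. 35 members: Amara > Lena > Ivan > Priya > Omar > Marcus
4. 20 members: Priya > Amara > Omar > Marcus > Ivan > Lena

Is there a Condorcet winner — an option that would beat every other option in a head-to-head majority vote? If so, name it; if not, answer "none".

none

Checking pairwise contests:
Ivan beats Omar 103–20.
Lena beats Ivan 67–56.
Ivan beats Amara 68–55.
Omar beats Marcus 123–0.
Ivan beats Priya 103–20.
Amara beats Lena 91–32.
Every option loses at least one head-to-head, so there is no Condorcet winner.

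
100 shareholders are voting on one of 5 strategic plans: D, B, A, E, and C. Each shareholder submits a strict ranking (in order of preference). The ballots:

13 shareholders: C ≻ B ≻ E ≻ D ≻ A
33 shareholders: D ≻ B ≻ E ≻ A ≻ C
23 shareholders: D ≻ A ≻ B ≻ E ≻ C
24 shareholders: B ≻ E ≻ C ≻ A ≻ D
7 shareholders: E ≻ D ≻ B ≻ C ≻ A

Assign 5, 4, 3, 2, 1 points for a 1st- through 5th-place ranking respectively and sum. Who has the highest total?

D: 13·2 + 33·5 + 23·5 + 24·1 + 7·4 = 358
B: 13·4 + 33·4 + 23·3 + 24·5 + 7·3 = 394
A: 13·1 + 33·2 + 23·4 + 24·2 + 7·1 = 226
E: 13·3 + 33·3 + 23·2 + 24·4 + 7·5 = 315
C: 13·5 + 33·1 + 23·1 + 24·3 + 7·2 = 207
B has the highest Borda score (394).

B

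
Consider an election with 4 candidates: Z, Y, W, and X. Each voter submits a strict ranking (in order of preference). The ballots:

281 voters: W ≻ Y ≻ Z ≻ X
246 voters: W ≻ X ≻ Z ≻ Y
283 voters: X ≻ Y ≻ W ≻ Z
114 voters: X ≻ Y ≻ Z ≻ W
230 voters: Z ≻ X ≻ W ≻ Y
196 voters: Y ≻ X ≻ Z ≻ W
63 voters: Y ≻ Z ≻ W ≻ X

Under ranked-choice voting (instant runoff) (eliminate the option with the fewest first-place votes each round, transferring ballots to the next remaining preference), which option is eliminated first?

Z

Round 1: Z 230, Y 259, W 527, X 397. Eliminate Z.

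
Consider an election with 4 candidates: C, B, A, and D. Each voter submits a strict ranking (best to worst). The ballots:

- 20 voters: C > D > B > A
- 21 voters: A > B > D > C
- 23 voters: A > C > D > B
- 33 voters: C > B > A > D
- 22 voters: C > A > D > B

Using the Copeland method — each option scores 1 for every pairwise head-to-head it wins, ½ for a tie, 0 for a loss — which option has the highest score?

C: beats B, A, and D → score 3.
B: loses to C, A, and D → score 0.
A: beats B and D; loses to C → score 2.
D: beats B; loses to C and A → score 1.
C has the best pairwise record.

C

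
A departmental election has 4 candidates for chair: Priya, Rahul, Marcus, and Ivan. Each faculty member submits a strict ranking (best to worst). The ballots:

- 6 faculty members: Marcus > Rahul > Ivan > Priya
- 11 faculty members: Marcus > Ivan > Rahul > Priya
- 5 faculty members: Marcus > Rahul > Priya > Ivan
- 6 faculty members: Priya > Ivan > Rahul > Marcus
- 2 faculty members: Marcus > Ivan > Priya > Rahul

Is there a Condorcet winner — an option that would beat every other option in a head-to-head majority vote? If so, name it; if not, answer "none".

Marcus vs Priya: 24–6 for Marcus.
Marcus vs Rahul: 24–6 for Marcus.
Marcus vs Ivan: 24–6 for Marcus.
Marcus beats every other option head-to-head.

Marcus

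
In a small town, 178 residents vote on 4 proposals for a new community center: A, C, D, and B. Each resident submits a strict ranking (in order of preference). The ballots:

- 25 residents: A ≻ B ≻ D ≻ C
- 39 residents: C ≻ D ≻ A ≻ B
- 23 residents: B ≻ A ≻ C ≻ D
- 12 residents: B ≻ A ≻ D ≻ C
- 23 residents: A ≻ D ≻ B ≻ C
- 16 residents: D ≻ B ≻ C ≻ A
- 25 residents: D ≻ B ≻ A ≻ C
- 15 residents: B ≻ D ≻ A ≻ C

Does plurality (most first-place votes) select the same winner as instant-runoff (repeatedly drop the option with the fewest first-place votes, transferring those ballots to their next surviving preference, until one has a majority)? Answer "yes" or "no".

no

Plurality — first-place votes: A 48, C 39, D 41, B 50. Winner: B.
Instant-runoff — R1 A 48, C 39, D 41, B 50 (C out); R2 A 48, D 80, B 50 (A out); R3 D 103, B 75 (D winner). Winner: D.
The two methods disagree.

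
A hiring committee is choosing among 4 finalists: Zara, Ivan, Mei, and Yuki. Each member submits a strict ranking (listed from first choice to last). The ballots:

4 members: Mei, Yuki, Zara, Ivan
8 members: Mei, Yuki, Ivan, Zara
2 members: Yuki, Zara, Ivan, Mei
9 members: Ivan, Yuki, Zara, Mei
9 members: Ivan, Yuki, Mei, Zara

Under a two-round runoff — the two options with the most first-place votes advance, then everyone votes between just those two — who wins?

Ivan

Round 1 first-place votes: Zara 0, Ivan 18, Mei 12, Yuki 2.
Ivan and Mei advance.
Runoff: Ivan is preferred to Mei by 20 voters; Mei by 12.
Ivan wins the runoff.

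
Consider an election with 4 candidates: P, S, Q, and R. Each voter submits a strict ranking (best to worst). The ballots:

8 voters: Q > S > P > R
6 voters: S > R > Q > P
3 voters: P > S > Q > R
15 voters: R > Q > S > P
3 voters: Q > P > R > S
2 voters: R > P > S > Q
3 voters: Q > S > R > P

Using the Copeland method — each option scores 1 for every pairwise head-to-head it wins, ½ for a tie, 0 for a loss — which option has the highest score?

P: loses to S, Q, and R → score 0.
S: beats P; ties R; loses to Q → score 1.5.
Q: beats P and S; loses to R → score 2.
R: beats P and Q; ties S → score 2.5.
R has the best pairwise record.

R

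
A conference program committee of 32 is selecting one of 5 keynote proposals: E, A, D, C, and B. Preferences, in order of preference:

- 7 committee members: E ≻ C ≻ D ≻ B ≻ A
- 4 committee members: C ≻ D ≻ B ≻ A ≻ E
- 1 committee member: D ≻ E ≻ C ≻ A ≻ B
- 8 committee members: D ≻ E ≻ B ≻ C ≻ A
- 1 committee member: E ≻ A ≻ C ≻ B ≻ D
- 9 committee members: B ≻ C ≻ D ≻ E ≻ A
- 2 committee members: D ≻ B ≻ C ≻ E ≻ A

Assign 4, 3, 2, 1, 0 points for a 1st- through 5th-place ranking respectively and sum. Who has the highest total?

E: 7·4 + 4·0 + 1·3 + 8·3 + 1·4 + 9·1 + 2·1 = 70
A: 7·0 + 4·1 + 1·1 + 8·0 + 1·3 + 9·0 + 2·0 = 8
D: 7·2 + 4·3 + 1·4 + 8·4 + 1·0 + 9·2 + 2·4 = 88
C: 7·3 + 4·4 + 1·2 + 8·1 + 1·2 + 9·3 + 2·2 = 80
B: 7·1 + 4·2 + 1·0 + 8·2 + 1·1 + 9·4 + 2·3 = 74
D has the highest Borda score (88).

D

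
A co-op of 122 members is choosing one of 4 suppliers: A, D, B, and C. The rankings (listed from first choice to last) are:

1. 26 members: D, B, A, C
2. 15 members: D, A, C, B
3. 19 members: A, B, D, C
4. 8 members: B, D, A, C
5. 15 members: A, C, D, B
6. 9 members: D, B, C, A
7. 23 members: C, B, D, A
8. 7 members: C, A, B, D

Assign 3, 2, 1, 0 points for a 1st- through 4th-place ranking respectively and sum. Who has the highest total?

D

A: 26·1 + 15·2 + 19·3 + 8·1 + 15·3 + 9·0 + 23·0 + 7·2 = 180
D: 26·3 + 15·3 + 19·1 + 8·2 + 15·1 + 9·3 + 23·1 + 7·0 = 223
B: 26·2 + 15·0 + 19·2 + 8·3 + 15·0 + 9·2 + 23·2 + 7·1 = 185
C: 26·0 + 15·1 + 19·0 + 8·0 + 15·2 + 9·1 + 23·3 + 7·3 = 144
D has the highest Borda score (223).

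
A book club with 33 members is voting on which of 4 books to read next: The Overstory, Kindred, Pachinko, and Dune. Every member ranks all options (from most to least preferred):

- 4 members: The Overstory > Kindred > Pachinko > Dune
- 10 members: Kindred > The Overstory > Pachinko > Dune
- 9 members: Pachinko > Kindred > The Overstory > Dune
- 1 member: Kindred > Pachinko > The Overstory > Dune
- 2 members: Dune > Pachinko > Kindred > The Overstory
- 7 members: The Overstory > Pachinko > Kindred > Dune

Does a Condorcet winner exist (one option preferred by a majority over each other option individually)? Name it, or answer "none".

Checking pairwise contests:
Kindred beats The Overstory 22–11.
Pachinko beats Kindred 18–15.
The Overstory beats Pachinko 21–12.
The Overstory beats Dune 31–2.
Every option loses at least one head-to-head, so there is no Condorcet winner.

none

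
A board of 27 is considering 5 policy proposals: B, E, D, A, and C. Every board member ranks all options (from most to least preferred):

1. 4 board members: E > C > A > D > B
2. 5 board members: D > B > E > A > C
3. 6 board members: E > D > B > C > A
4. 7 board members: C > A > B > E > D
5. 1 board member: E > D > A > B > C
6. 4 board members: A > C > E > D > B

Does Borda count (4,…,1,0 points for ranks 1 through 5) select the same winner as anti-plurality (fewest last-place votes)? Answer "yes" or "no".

yes

Borda — scores: B 42, E 69, D 49, A 52, C 58. Winner: E.
Anti-plurality — last-place votes: B 8, E 0, D 7, A 6, C 6. Winner: E.
The two methods agree.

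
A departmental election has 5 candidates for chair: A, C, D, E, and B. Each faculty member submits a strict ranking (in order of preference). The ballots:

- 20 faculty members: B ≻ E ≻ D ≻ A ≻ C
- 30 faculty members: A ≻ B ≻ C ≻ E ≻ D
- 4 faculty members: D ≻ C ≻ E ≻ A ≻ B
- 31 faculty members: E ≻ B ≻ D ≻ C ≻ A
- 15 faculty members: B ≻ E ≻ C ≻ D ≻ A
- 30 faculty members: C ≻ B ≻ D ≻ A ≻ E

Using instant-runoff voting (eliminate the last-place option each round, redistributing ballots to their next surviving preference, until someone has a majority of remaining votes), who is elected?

Round 1: A 30, C 30, D 4, E 31, B 35. Eliminate D.
Round 2: A 30, C 34, E 31, B 35. Eliminate A.
Round 3: C 34, E 31, B 65. Eliminate E.
Round 4: C 34, B 96. B has a majority.

B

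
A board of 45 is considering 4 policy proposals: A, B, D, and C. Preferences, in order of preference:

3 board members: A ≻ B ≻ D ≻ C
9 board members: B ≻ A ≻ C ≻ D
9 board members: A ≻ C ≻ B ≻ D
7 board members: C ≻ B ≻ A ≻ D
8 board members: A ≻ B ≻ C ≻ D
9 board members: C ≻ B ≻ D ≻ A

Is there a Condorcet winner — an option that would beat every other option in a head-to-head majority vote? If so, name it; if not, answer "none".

none

Checking pairwise contests:
B beats A 25–20.
C beats B 25–20.
A beats D 36–9.
A beats C 29–16.
Every option loses at least one head-to-head, so there is no Condorcet winner.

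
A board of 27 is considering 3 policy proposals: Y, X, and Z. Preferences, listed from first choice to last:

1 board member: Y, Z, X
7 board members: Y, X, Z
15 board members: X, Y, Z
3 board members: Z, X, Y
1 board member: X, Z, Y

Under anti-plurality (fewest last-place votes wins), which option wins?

X

Last-place votes: Y 4, X 1, Z 22.
X is ranked last by the fewest voters, so X wins.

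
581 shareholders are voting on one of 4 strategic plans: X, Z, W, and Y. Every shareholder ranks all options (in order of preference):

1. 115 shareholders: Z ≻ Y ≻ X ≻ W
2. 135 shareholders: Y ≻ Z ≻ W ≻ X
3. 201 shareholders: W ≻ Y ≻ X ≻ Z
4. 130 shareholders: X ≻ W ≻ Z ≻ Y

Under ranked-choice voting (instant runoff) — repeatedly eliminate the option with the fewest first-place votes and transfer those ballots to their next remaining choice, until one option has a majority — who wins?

W

Round 1: X 130, Z 115, W 201, Y 135. Eliminate Z.
Round 2: X 130, W 201, Y 250. Eliminate X.
Round 3: W 331, Y 250. W has a majority.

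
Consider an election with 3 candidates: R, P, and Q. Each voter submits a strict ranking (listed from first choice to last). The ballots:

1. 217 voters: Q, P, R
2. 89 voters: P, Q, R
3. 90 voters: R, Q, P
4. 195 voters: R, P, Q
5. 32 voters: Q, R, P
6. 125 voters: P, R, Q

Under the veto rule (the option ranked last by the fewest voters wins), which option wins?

P

Last-place votes: R 306, P 122, Q 320.
P is ranked last by the fewest voters, so P wins.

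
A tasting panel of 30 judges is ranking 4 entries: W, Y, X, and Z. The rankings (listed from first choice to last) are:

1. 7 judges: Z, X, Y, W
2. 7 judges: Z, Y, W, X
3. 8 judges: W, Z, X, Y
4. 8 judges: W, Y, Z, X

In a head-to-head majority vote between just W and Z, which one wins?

Voters preferring W to Z: 16; preferring Z to W: 14.
W wins the head-to-head.

W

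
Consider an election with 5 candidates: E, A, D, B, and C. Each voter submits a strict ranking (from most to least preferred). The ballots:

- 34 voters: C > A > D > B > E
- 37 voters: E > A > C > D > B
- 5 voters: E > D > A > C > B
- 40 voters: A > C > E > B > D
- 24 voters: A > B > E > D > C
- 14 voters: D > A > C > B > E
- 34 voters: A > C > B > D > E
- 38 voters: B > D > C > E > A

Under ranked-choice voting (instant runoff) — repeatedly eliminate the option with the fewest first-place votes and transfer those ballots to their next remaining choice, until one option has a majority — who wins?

Round 1: E 42, A 98, D 14, B 38, C 34. Eliminate D.
Round 2: E 42, A 112, B 38, C 34. Eliminate C.
Round 3: E 42, A 146, B 38. A has a majority.

A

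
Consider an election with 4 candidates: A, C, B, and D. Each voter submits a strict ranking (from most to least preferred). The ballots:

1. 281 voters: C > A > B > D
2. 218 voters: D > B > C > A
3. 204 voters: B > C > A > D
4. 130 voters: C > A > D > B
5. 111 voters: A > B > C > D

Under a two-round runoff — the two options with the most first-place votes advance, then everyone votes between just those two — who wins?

C

Round 1 first-place votes: A 111, C 411, B 204, D 218.
C and D advance.
Runoff: C is preferred to D by 726 voters; D by 218.
C wins the runoff.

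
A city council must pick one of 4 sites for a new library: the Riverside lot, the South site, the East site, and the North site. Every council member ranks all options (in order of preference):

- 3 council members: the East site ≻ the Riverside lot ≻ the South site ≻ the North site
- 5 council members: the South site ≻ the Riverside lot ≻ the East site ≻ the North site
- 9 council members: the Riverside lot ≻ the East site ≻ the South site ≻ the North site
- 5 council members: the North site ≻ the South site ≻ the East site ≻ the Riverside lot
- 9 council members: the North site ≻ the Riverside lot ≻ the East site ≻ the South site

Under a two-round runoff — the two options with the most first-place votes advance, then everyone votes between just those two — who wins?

the Riverside lot

Round 1 first-place votes: the Riverside lot 9, the South site 5, the East site 3, the North site 14.
the North site and the Riverside lot advance.
Runoff: the North site is preferred to the Riverside lot by 14 voters; the Riverside lot by 17.
the Riverside lot wins the runoff.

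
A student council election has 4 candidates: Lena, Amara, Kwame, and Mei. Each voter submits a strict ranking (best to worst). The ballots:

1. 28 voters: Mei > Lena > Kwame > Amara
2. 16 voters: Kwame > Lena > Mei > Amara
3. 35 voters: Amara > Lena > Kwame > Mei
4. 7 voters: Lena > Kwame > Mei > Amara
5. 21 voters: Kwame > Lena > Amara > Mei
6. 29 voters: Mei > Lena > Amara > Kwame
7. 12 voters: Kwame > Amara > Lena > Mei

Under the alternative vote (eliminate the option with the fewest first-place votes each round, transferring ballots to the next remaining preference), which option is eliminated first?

Round 1: Lena 7, Amara 35, Kwame 49, Mei 57. Eliminate Lena.

Lena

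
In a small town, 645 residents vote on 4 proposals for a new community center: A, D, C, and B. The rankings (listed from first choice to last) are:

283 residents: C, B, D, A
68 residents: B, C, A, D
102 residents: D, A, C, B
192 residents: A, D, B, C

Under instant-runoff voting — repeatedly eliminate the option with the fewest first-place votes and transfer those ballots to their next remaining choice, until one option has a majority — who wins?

C

Round 1: A 192, D 102, C 283, B 68. Eliminate B.
Round 2: A 192, D 102, C 351. C has a majority.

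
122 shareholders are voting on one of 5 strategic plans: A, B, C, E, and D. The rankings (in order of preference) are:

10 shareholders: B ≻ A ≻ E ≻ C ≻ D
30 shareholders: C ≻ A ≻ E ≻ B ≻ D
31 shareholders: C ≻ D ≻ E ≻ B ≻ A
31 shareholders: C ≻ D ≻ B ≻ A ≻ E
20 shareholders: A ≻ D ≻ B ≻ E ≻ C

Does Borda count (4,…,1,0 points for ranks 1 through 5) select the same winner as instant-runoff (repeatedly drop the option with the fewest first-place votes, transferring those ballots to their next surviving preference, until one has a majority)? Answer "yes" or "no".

yes

Borda — scores: A 231, B 203, C 378, E 162, D 246. Winner: C.
Instant-runoff — R1 A 20, B 10, C 92, E 0, D 0 (C winner). Winner: C.
The two methods agree.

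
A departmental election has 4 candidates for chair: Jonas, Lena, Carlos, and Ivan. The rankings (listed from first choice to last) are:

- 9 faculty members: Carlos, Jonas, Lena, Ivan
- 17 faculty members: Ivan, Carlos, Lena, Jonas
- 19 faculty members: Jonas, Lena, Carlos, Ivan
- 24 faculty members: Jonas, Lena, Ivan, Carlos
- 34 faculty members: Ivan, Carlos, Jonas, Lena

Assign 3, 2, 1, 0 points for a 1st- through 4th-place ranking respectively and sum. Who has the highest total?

Jonas

Jonas: 9·2 + 17·0 + 19·3 + 24·3 + 34·1 = 181
Lena: 9·1 + 17·1 + 19·2 + 24·2 + 34·0 = 112
Carlos: 9·3 + 17·2 + 19·1 + 24·0 + 34·2 = 148
Ivan: 9·0 + 17·3 + 19·0 + 24·1 + 34·3 = 177
Jonas has the highest Borda score (181).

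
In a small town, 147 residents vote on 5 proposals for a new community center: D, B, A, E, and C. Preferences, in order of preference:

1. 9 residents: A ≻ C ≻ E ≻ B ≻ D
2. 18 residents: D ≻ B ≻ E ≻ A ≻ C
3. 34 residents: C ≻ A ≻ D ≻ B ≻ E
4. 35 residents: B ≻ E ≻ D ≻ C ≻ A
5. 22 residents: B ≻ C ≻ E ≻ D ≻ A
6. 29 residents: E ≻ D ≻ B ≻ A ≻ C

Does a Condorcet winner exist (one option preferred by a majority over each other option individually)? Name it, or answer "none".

none

Checking pairwise contests:
E beats D 95–52.
D beats B 81–66.
D beats A 104–43.
B beats E 109–38.
D beats C 82–65.
Every option loses at least one head-to-head, so there is no Condorcet winner.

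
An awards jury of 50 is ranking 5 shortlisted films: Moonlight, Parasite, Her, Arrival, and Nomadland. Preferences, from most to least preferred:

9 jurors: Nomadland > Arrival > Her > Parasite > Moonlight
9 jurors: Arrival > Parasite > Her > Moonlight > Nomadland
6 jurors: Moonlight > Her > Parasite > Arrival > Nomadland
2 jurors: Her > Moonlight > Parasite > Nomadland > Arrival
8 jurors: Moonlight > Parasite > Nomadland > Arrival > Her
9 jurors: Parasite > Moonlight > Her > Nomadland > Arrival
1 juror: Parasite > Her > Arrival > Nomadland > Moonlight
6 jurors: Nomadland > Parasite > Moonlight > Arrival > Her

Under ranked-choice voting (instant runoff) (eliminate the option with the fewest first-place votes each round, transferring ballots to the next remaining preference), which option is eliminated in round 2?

Arrival

Round 1: Moonlight 14, Parasite 10, Her 2, Arrival 9, Nomadland 15. Eliminate Her.
Round 2: Moonlight 16, Parasite 10, Arrival 9, Nomadland 15. Eliminate Arrival.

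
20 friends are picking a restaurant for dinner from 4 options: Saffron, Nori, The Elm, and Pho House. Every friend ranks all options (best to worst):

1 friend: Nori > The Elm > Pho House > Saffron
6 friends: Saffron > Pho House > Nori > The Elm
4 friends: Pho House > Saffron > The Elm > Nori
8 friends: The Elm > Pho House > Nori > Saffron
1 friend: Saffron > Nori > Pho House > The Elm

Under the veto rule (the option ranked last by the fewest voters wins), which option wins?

Last-place votes: Saffron 9, Nori 4, The Elm 7, Pho House 0.
Pho House is ranked last by the fewest voters, so Pho House wins.

Pho House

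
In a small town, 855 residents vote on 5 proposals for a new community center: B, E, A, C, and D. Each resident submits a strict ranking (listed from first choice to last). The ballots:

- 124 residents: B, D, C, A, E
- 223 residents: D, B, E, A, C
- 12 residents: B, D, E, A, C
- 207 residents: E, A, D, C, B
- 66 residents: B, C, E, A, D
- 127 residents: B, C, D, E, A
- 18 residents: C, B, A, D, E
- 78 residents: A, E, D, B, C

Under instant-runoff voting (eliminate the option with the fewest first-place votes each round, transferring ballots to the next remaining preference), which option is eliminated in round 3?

D

Round 1: B 329, E 207, A 78, C 18, D 223. Eliminate C.
Round 2: B 347, E 207, A 78, D 223. Eliminate A.
Round 3: B 347, E 285, D 223. Eliminate D.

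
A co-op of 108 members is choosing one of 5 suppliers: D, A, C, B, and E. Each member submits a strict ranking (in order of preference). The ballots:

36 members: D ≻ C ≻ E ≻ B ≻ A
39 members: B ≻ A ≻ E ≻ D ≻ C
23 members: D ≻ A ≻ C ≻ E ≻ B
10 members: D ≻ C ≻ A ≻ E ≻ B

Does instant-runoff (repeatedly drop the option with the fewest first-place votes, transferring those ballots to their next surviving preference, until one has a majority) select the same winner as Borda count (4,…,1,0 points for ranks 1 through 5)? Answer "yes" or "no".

yes

Instant-runoff — R1 D 69, A 0, C 0, B 39, E 0 (D winner). Winner: D.
Borda — scores: D 315, A 206, C 184, B 192, E 183. Winner: D.
The two methods agree.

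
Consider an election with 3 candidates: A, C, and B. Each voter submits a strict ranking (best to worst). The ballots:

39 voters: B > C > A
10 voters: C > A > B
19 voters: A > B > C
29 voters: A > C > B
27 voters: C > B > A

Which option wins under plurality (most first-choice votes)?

A

First-place votes: A 48, C 37, B 39.
A has the most first-place votes.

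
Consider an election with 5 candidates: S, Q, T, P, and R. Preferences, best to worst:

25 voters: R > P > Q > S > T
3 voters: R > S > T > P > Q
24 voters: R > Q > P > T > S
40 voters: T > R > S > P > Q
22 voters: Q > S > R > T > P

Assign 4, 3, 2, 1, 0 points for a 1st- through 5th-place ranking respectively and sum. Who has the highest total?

R

S: 25·1 + 3·3 + 24·0 + 40·2 + 22·3 = 180
Q: 25·2 + 3·0 + 24·3 + 40·0 + 22·4 = 210
T: 25·0 + 3·2 + 24·1 + 40·4 + 22·1 = 212
P: 25·3 + 3·1 + 24·2 + 40·1 + 22·0 = 166
R: 25·4 + 3·4 + 24·4 + 40·3 + 22·2 = 372
R has the highest Borda score (372).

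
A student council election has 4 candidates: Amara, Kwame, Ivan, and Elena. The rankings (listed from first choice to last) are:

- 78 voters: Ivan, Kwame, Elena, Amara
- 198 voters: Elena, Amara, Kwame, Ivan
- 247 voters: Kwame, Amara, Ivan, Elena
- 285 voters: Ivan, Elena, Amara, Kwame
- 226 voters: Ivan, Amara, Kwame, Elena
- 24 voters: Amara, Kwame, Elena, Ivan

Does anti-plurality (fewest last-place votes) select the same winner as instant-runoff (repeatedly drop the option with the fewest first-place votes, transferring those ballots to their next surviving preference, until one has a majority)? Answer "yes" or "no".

Anti-plurality — last-place votes: Amara 78, Kwame 285, Ivan 222, Elena 473. Winner: Amara.
Instant-runoff — R1 Amara 24, Kwame 247, Ivan 589, Elena 198 (Ivan winner). Winner: Ivan.
The two methods disagree.

no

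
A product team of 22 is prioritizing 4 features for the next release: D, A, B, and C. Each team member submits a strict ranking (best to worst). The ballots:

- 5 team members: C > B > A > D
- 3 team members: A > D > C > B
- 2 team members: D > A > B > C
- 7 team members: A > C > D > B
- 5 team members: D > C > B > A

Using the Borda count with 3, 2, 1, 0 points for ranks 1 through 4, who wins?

C

D: 5·0 + 3·2 + 2·3 + 7·1 + 5·3 = 34
A: 5·1 + 3·3 + 2·2 + 7·3 + 5·0 = 39
B: 5·2 + 3·0 + 2·1 + 7·0 + 5·1 = 17
C: 5·3 + 3·1 + 2·0 + 7·2 + 5·2 = 42
C has the highest Borda score (42).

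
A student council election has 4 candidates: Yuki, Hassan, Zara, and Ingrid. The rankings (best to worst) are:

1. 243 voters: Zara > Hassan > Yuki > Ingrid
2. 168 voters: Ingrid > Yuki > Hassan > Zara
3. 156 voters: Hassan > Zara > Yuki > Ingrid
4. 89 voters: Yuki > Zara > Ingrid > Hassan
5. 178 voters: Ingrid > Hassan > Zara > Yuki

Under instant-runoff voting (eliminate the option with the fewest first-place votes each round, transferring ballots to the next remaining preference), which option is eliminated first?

Round 1: Yuki 89, Hassan 156, Zara 243, Ingrid 346. Eliminate Yuki.

Yuki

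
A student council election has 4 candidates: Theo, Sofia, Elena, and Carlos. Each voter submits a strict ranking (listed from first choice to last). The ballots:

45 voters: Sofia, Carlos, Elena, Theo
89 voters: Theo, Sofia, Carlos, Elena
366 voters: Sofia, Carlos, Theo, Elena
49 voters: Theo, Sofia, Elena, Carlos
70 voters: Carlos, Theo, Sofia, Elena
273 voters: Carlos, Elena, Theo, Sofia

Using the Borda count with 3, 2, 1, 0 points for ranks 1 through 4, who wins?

Theo: 45·0 + 89·3 + 366·1 + 49·3 + 70·2 + 273·1 = 1193
Sofia: 45·3 + 89·2 + 366·3 + 49·2 + 70·1 + 273·0 = 1579
Elena: 45·1 + 89·0 + 366·0 + 49·1 + 70·0 + 273·2 = 640
Carlos: 45·2 + 89·1 + 366·2 + 49·0 + 70·3 + 273·3 = 1940
Carlos has the highest Borda score (1940).

Carlos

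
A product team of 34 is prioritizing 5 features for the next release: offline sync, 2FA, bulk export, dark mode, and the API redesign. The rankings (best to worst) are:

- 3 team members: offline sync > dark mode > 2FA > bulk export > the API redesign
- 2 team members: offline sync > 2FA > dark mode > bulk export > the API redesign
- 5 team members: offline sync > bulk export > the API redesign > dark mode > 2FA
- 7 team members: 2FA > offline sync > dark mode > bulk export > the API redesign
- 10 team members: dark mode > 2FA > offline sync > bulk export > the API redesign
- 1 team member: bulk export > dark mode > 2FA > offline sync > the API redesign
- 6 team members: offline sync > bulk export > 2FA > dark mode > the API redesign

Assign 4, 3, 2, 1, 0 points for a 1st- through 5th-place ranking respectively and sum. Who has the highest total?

offline sync

offline sync: 3·4 + 2·4 + 5·4 + 7·3 + 10·2 + 1·1 + 6·4 = 106
2FA: 3·2 + 2·3 + 5·0 + 7·4 + 10·3 + 1·2 + 6·2 = 84
bulk export: 3·1 + 2·1 + 5·3 + 7·1 + 10·1 + 1·4 + 6·3 = 59
dark mode: 3·3 + 2·2 + 5·1 + 7·2 + 10·4 + 1·3 + 6·1 = 81
the API redesign: 3·0 + 2·0 + 5·2 + 7·0 + 10·0 + 1·0 + 6·0 = 10
offline sync has the highest Borda score (106).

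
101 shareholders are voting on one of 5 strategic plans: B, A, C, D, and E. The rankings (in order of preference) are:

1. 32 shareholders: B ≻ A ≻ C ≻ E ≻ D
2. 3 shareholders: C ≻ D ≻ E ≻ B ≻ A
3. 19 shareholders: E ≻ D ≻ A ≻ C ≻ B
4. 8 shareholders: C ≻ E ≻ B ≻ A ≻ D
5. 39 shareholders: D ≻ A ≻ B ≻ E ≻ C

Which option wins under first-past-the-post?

D

First-place votes: B 32, A 0, C 11, D 39, E 19.
D has the most first-place votes.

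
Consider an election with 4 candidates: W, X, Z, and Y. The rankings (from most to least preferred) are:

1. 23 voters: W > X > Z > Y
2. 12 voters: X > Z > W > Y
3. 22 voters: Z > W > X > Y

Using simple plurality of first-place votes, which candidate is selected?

First-place votes: W 23, X 12, Z 22, Y 0.
W has the most first-place votes.

W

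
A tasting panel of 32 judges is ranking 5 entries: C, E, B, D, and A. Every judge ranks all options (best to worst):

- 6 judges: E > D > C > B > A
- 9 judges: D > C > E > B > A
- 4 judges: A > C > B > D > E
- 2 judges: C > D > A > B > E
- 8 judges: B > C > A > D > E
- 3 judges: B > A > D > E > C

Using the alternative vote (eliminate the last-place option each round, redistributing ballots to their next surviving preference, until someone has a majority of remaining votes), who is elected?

Round 1: C 2, E 6, B 11, D 9, A 4. Eliminate C.
Round 2: E 6, B 11, D 11, A 4. Eliminate A.
Round 3: E 6, B 15, D 11. Eliminate E.
Round 4: B 15, D 17. D has a majority.

D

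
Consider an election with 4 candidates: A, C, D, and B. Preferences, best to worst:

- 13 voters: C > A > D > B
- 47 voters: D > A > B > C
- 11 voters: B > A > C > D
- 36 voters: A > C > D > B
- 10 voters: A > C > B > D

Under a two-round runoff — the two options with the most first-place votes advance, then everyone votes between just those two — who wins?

A

Round 1 first-place votes: A 46, C 13, D 47, B 11.
D and A advance.
Runoff: D is preferred to A by 47 voters; A by 70.
A wins the runoff.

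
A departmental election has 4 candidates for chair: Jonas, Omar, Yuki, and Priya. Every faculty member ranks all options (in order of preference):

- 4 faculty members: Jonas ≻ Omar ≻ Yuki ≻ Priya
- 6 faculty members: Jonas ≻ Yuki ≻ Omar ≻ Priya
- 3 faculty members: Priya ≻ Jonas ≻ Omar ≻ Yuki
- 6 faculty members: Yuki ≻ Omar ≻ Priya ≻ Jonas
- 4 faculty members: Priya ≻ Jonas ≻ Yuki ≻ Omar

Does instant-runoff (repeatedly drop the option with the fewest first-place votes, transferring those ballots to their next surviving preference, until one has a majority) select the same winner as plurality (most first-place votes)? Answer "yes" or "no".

no

Instant-runoff — R1 Jonas 10, Omar 0, Yuki 6, Priya 7 (Omar out); R2 Jonas 10, Yuki 6, Priya 7 (Yuki out); R3 Jonas 10, Priya 13 (Priya winner). Winner: Priya.
Plurality — first-place votes: Jonas 10, Omar 0, Yuki 6, Priya 7. Winner: Jonas.
The two methods disagree.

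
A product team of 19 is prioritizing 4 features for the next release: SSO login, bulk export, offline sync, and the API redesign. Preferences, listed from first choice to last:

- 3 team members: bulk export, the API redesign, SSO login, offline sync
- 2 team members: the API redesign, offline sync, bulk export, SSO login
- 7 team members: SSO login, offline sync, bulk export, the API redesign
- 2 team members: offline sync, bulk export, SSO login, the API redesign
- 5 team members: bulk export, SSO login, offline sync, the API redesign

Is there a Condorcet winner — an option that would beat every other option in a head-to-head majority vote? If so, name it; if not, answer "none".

none

Checking pairwise contests:
bulk export beats SSO login 12–7.
offline sync beats bulk export 11–8.
SSO login beats offline sync 15–4.
SSO login beats the API redesign 14–5.
Every option loses at least one head-to-head, so there is no Condorcet winner.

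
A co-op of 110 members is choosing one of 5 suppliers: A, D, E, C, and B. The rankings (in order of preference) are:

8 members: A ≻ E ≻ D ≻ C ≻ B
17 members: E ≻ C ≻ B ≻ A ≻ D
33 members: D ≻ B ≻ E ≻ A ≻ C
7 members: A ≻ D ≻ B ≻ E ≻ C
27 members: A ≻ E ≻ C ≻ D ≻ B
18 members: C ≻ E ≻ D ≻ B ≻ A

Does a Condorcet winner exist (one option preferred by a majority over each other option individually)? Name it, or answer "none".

E vs A: 68–42 for E.
E vs D: 70–40 for E.
E vs C: 92–18 for E.
E vs B: 70–40 for E.
E beats every other option head-to-head.

E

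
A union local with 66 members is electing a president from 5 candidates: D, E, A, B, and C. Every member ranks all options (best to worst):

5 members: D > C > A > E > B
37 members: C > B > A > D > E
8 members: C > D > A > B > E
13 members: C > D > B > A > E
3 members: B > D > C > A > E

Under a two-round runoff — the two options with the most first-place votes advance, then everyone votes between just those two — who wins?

Round 1 first-place votes: D 5, E 0, A 0, B 3, C 58.
C and D advance.
Runoff: C is preferred to D by 58 voters; D by 8.
C wins the runoff.

C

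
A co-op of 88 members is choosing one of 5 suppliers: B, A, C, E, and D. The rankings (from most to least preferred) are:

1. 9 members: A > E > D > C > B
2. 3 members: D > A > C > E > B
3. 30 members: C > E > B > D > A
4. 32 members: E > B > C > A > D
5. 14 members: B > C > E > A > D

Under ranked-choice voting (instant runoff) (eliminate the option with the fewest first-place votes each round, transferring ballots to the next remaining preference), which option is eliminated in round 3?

Round 1: B 14, A 9, C 30, E 32, D 3. Eliminate D.
Round 2: B 14, A 12, C 30, E 32. Eliminate A.
Round 3: B 14, C 33, E 41. Eliminate B.

B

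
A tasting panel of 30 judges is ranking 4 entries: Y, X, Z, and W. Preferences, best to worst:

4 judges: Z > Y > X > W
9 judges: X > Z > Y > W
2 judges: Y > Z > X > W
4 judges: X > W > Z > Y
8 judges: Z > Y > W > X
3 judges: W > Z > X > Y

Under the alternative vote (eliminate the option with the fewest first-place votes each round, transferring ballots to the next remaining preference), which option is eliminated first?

Round 1: Y 2, X 13, Z 12, W 3. Eliminate Y.

Y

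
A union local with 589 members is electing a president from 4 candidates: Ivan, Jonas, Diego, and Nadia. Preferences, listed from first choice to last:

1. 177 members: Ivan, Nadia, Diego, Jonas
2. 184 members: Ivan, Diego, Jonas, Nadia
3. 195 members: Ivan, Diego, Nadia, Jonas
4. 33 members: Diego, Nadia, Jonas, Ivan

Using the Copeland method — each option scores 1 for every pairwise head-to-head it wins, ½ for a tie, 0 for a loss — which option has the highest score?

Ivan

Ivan: beats Jonas, Diego, and Nadia → score 3.
Jonas: loses to Ivan, Diego, and Nadia → score 0.
Diego: beats Jonas and Nadia; loses to Ivan → score 2.
Nadia: beats Jonas; loses to Ivan and Diego → score 1.
Ivan has the best pairwise record.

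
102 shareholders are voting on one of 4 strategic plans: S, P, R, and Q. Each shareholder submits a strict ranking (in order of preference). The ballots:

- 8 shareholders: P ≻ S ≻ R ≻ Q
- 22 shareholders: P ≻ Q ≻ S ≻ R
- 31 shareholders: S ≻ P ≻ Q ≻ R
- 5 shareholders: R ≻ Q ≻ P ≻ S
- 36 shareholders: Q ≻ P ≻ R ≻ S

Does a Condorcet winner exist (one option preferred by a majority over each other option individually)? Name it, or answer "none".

P vs S: 71–31 for P.
P vs R: 97–5 for P.
P vs Q: 61–41 for P.
P beats every other option head-to-head.

P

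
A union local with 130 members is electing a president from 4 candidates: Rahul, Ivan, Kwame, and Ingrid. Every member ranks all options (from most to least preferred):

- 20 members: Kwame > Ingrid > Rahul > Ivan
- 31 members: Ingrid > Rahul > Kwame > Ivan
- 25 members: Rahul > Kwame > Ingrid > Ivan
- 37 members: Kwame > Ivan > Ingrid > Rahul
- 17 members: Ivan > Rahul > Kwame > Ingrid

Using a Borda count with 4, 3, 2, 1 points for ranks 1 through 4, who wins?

Rahul: 20·2 + 31·3 + 25·4 + 37·1 + 17·3 = 321
Ivan: 20·1 + 31·1 + 25·1 + 37·3 + 17·4 = 255
Kwame: 20·4 + 31·2 + 25·3 + 37·4 + 17·2 = 399
Ingrid: 20·3 + 31·4 + 25·2 + 37·2 + 17·1 = 325
Kwame has the highest Borda score (399).

Kwame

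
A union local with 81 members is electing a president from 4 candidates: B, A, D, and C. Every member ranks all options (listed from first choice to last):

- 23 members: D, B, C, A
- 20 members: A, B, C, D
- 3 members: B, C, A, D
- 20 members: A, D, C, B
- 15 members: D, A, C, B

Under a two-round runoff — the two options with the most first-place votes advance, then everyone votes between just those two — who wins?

A

Round 1 first-place votes: B 3, A 40, D 38, C 0.
A and D advance.
Runoff: A is preferred to D by 43 voters; D by 38.
A wins the runoff.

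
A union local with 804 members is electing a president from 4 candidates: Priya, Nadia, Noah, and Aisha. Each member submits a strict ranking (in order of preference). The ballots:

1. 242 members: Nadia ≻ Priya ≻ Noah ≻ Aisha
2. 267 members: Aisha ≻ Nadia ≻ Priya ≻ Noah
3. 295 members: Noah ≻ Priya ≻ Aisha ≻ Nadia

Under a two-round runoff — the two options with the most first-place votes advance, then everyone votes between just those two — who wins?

Noah

Round 1 first-place votes: Priya 0, Nadia 242, Noah 295, Aisha 267.
Noah and Aisha advance.
Runoff: Noah is preferred to Aisha by 537 voters; Aisha by 267.
Noah wins the runoff.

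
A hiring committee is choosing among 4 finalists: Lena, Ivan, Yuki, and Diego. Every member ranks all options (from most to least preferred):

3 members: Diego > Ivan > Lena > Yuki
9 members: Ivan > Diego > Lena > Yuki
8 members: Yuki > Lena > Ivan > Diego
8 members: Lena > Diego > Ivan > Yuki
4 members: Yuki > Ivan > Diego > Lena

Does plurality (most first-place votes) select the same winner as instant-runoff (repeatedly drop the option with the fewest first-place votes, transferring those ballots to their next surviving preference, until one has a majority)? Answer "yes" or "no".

Plurality — first-place votes: Lena 8, Ivan 9, Yuki 12, Diego 3. Winner: Yuki.
Instant-runoff — R1 Lena 8, Ivan 9, Yuki 12, Diego 3 (Diego out); R2 Lena 8, Ivan 12, Yuki 12 (Lena out); R3 Ivan 20, Yuki 12 (Ivan winner). Winner: Ivan.
The two methods disagree.

no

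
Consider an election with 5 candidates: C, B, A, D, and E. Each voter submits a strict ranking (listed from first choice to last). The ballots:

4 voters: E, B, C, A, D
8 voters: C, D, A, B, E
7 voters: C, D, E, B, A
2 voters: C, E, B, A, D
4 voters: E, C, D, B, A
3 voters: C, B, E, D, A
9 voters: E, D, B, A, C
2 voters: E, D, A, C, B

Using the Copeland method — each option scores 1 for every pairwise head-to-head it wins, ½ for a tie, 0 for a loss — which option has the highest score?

C

C: beats B, A, D, and E → score 4.
B: beats A; loses to C, D, and E → score 1.
A: loses to C, B, D, and E → score 0.
D: beats B and A; loses to C and E → score 2.
E: beats B, A, and D; loses to C → score 3.
C has the best pairwise record.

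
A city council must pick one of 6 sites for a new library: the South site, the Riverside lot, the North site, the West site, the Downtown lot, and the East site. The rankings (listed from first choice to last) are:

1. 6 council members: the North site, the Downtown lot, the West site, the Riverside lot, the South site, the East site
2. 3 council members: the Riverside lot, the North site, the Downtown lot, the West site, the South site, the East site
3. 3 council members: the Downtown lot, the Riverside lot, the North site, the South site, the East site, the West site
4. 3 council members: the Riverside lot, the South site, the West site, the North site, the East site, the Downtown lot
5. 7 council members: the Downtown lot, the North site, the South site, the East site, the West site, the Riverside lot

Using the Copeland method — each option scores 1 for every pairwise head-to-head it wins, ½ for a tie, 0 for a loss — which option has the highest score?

the North site

the South site: beats the West site and the East site; loses to the Riverside lot, the North site, and the Downtown lot → score 2.
the Riverside lot: beats the South site and the East site; loses to the North site, the West site, and the Downtown lot → score 2.
the North site: beats the South site, the Riverside lot, the West site, the Downtown lot, and the East site → score 5.
the West site: beats the Riverside lot and the East site; loses to the South site, the North site, and the Downtown lot → score 2.
the Downtown lot: beats the South site, the Riverside lot, the West site, and the East site; loses to the North site → score 4.
the East site: loses to the South site, the Riverside lot, the North site, the West site, and the Downtown lot → score 0.
the North site has the best pairwise record.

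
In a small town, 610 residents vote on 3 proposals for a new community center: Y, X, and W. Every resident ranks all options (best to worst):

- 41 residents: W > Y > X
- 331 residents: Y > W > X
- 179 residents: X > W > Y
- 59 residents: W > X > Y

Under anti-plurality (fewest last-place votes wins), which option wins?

W

Last-place votes: Y 238, X 372, W 0.
W is ranked last by the fewest voters, so W wins.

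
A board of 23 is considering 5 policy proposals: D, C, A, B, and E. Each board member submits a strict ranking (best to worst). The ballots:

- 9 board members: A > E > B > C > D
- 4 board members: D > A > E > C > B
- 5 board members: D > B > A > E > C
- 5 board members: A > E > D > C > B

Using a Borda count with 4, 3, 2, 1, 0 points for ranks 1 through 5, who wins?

D: 9·0 + 4·4 + 5·4 + 5·2 = 46
C: 9·1 + 4·1 + 5·0 + 5·1 = 18
A: 9·4 + 4·3 + 5·2 + 5·4 = 78
B: 9·2 + 4·0 + 5·3 + 5·0 = 33
E: 9·3 + 4·2 + 5·1 + 5·3 = 55
A has the highest Borda score (78).

A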